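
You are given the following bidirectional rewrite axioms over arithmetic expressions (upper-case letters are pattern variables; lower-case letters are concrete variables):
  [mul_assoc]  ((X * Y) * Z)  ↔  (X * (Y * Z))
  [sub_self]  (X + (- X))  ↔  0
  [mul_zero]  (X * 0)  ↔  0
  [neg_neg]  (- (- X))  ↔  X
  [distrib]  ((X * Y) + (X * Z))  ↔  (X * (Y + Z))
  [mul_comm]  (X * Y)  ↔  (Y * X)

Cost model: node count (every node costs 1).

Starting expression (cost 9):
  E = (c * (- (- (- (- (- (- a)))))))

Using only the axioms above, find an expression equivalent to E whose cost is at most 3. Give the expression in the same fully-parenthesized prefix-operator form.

(1) (- (- (- (- (- (- a))))))  =[neg_neg →]=  (- (- (- (- a))))    ⊢ (c * (- (- (- (- a)))))
(2) (- (- a))  =[neg_neg →]=  a    ⊢ (c * (- (- a)))
(3) (- (- a))  =[neg_neg →]=  a    ⊢ cost 3, within 3

(c * a)   [cost 3]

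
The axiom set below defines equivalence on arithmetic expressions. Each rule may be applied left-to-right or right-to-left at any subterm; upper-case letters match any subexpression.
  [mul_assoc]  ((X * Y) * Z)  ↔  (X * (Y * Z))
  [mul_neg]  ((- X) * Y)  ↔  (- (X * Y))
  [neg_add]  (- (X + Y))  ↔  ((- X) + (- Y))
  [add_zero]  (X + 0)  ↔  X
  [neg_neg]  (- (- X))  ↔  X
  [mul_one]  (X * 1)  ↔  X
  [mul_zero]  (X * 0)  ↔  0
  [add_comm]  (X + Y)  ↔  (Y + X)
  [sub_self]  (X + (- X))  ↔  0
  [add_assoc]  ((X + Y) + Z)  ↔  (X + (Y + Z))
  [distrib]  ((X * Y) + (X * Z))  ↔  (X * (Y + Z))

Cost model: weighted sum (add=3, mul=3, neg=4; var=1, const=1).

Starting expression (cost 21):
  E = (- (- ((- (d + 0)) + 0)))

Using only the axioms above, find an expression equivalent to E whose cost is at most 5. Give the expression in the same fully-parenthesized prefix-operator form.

(- d)   [cost 5]

1. [add_zero →] ((- (d + 0)) + 0)  →  (- (d + 0));  E = (- (- (- (d + 0))))
2. [add_zero →] (d + 0)  →  d;  E = (- (- (- d)))
3. [neg_neg →] (- (- (- d)))  →  (- d);  cost 5 ≤ 5, done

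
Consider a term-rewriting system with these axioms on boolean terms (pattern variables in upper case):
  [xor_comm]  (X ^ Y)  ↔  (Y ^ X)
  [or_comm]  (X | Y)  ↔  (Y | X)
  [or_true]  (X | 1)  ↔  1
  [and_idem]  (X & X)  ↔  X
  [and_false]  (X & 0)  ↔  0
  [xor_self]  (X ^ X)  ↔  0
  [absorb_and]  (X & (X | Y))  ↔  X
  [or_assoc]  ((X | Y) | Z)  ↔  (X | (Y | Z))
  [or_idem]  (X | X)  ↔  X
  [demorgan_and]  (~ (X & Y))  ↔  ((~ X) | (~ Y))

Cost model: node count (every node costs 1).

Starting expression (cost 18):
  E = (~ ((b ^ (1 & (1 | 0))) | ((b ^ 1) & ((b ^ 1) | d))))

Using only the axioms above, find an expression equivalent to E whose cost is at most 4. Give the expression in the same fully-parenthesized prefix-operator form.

(~ (b ^ 1))   [cost 4]

1. [absorb_and →] ((b ^ 1) & ((b ^ 1) | d))  →  (b ^ 1);  E = (~ ((b ^ (1 & (1 | 0))) | (b ^ 1)))
2. [absorb_and →] (1 & (1 | 0))  →  1;  E = (~ ((b ^ 1) | (b ^ 1)))
3. [or_idem →] ((b ^ 1) | (b ^ 1))  →  (b ^ 1);  cost 4 ≤ 4, done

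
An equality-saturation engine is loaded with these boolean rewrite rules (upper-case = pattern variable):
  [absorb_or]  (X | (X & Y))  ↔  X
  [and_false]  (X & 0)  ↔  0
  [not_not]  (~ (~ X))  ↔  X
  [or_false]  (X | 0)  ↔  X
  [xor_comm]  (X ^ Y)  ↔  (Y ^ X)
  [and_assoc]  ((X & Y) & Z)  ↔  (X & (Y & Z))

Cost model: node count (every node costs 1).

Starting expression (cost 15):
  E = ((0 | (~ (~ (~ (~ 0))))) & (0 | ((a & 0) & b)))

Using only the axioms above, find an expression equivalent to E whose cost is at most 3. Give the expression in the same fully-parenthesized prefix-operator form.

(0 & 0)   [cost 3]

step 1: not_not (→) rewrites (~ (~ (~ (~ 0)))) into (~ (~ 0)), now ((0 | (~ (~ 0))) & (0 | ((a & 0) & b)))
step 2: not_not (→) rewrites (~ (~ 0)) into 0, now ((0 | 0) & (0 | ((a & 0) & b)))
step 3: or_false (→) rewrites (0 | 0) into 0, now (0 & (0 | ((a & 0) & b)))
step 4: and_false (→) rewrites (a & 0) into 0, now (0 & (0 | (0 & b)))
step 5: absorb_or (→) rewrites (0 | (0 & b)) into 0, reaching cost 3 (bound 3)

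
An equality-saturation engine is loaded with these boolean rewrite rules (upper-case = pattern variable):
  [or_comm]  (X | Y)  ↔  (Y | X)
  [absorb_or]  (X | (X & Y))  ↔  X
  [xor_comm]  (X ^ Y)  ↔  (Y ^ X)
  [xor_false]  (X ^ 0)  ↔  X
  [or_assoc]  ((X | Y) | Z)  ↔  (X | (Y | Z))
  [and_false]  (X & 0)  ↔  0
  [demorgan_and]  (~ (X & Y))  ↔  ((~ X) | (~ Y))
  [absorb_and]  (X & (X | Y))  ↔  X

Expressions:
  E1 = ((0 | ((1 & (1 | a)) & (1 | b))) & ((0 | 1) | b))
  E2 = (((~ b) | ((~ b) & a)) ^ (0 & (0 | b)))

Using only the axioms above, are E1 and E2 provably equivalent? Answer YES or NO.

NO

All listed rules preserve value, hence provable equivalence implies equal values everywhere; look for a separating assignment.
a=0, b=1 gives E1 ↦ 1, E2 ↦ 0; values differ ⇒ not provably equivalent.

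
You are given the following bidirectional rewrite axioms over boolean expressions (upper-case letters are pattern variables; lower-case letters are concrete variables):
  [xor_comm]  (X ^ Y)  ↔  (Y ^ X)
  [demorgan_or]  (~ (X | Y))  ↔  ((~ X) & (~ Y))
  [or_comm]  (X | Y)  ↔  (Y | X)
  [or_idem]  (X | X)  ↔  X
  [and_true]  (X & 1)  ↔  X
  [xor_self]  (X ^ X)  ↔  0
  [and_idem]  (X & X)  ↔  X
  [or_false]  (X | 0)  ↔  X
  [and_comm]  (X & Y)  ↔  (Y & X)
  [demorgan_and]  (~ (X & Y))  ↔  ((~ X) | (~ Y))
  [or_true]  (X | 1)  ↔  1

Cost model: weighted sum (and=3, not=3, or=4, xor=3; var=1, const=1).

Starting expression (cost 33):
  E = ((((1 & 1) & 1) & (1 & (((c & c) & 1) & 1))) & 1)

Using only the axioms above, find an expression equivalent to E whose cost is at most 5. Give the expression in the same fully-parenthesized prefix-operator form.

step 1: and_idem (→) rewrites (c & c) into c, now ((((1 & 1) & 1) & (1 & ((c & 1) & 1))) & 1)
step 2: and_true (→) rewrites ((((1 & 1) & 1) & (1 & ((c & 1) & 1))) & 1) into (((1 & 1) & 1) & (1 & ((c & 1) & 1)))
step 3: and_true (→) rewrites (1 & 1) into 1, now ((1 & 1) & (1 & ((c & 1) & 1)))
step 4: and_comm (→) rewrites (1 & ((c & 1) & 1)) into (((c & 1) & 1) & 1), now ((1 & 1) & (((c & 1) & 1) & 1))
step 5: and_true (→) rewrites ((c & 1) & 1) into (c & 1), now ((1 & 1) & ((c & 1) & 1))
step 6: and_idem (→) rewrites (1 & 1) into 1, now (1 & ((c & 1) & 1))
step 7: and_true (→) rewrites ((c & 1) & 1) into (c & 1), now (1 & (c & 1))
step 8: and_true (→) rewrites (c & 1) into c, reaching cost 5 (bound 5)

(1 & c)   [cost 5]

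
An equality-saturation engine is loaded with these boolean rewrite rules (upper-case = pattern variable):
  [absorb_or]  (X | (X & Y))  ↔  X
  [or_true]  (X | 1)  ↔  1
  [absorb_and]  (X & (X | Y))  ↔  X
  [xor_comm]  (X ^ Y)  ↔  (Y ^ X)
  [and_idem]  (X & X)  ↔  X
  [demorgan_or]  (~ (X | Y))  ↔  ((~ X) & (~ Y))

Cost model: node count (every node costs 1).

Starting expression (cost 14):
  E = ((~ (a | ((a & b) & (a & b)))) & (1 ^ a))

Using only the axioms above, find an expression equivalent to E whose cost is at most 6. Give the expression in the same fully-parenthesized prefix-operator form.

((~ a) & (a ^ 1))   [cost 6]

1. [xor_comm →] (1 ^ a)  →  (a ^ 1);  E = ((~ (a | ((a & b) & (a & b)))) & (a ^ 1))
2. [and_idem →] ((a & b) & (a & b))  →  (a & b);  E = ((~ (a | (a & b))) & (a ^ 1))
3. [absorb_or →] (a | (a & b))  →  a;  cost 6 ≤ 6, done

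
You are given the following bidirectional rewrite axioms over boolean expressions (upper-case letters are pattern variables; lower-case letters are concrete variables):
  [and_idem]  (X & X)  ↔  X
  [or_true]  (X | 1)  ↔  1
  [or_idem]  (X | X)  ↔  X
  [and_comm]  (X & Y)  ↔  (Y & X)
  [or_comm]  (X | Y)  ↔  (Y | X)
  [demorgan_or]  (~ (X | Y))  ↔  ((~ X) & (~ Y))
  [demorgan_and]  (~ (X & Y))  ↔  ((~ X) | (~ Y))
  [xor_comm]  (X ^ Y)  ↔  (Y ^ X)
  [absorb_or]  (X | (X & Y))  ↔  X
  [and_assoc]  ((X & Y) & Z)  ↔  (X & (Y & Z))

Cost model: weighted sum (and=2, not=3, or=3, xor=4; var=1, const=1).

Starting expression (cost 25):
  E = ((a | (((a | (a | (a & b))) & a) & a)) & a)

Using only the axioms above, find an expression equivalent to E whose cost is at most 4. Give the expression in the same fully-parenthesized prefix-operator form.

(1) (a | (a & b))  =[absorb_or →]=  a    ⊢ ((a | (((a | a) & a) & a)) & a)
(2) (a | a)  =[or_idem →]=  a    ⊢ ((a | ((a & a) & a)) & a)
(3) (a & a)  =[and_idem →]=  a    ⊢ ((a | (a & a)) & a)
(4) (a | (a & a))  =[absorb_or →]=  a    ⊢ cost 4, within 4

(a & a)   [cost 4]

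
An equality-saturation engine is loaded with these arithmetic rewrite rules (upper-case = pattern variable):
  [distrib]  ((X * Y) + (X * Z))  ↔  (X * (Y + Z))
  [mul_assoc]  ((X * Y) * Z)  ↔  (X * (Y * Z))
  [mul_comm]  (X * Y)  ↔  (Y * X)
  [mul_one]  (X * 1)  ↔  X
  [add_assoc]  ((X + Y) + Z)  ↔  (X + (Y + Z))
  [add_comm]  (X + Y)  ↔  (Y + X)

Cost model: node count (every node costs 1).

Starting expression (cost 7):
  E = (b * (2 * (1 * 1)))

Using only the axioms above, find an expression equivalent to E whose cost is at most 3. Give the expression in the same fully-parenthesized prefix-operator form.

step 1: mul_one (→) rewrites (1 * 1) into 1, now (b * (2 * 1))
step 2: mul_one (→) rewrites (2 * 1) into 2, reaching cost 3 (bound 3)

(b * 2)   [cost 3]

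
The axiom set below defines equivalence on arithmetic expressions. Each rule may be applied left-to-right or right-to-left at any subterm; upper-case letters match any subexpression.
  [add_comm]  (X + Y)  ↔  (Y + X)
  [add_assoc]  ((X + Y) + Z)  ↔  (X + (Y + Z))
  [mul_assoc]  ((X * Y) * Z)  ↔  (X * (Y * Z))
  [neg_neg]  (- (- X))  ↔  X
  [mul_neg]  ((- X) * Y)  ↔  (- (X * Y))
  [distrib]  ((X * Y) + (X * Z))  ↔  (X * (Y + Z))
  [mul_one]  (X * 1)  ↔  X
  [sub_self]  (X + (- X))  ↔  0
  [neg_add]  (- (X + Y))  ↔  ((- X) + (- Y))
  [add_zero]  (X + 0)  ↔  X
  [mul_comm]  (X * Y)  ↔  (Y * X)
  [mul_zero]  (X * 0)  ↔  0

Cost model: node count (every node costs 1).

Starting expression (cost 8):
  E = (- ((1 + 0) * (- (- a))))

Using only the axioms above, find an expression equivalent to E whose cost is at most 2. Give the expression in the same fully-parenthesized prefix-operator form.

(1) (- (- a))  =[neg_neg →]=  a    ⊢ (- ((1 + 0) * a))
(2) ((1 + 0) * a)  =[mul_comm →]=  (a * (1 + 0))    ⊢ (- (a * (1 + 0)))
(3) (1 + 0)  =[add_zero →]=  1    ⊢ (- (a * 1))
(4) (a * 1)  =[mul_one →]=  a    ⊢ cost 2, within 2

(- a)   [cost 2]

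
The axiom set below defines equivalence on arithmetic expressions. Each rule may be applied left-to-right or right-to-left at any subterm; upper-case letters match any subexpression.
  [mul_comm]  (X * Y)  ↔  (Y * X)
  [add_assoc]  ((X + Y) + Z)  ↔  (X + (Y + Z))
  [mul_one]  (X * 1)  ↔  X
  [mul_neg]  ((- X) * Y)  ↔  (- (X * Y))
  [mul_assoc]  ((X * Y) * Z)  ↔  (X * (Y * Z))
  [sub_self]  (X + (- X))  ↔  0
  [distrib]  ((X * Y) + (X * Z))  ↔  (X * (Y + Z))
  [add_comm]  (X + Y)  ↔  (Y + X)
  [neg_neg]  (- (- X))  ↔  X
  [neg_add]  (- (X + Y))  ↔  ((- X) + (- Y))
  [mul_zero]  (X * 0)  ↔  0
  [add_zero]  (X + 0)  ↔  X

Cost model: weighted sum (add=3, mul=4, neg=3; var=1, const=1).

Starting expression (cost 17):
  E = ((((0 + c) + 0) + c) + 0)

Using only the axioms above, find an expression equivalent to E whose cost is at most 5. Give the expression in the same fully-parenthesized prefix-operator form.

step 1: add_zero (→) rewrites ((0 + c) + 0) into (0 + c), now (((0 + c) + c) + 0)
step 2: add_comm (→) rewrites (0 + c) into (c + 0), now (((c + 0) + c) + 0)
step 3: add_zero (→) rewrites (c + 0) into c, now ((c + c) + 0)
step 4: add_zero (→) rewrites ((c + c) + 0) into (c + c), reaching cost 5 (bound 5)

(c + c)   [cost 5]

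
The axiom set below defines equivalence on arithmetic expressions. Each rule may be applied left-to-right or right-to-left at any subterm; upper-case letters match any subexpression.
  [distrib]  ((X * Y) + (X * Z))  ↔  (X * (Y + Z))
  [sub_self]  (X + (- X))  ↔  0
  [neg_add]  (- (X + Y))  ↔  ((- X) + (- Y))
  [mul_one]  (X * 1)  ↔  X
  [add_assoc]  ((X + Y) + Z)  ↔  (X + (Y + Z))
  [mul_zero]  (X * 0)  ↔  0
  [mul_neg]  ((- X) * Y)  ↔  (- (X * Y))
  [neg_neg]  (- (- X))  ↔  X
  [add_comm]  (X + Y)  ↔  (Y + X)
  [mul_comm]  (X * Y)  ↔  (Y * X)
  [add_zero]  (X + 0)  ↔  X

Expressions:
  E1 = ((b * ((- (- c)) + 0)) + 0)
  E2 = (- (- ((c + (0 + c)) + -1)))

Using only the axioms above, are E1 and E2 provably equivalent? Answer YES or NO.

All listed rules preserve value, hence provable equivalence implies equal values everywhere; look for a separating assignment.
b=0, c=0 gives E1 ↦ 0, E2 ↦ -1; values differ ⇒ not provably equivalent.

NO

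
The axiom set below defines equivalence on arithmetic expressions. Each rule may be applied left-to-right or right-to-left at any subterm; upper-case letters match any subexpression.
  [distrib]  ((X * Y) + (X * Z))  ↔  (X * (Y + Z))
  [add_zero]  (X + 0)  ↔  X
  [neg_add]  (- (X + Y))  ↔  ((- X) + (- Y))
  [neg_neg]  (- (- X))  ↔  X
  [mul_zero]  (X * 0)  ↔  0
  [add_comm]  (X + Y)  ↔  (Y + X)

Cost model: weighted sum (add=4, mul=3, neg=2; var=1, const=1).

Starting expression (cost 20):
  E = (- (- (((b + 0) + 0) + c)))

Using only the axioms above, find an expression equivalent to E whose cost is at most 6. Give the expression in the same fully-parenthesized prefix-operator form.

(b + c)   [cost 6]

(1) (b + 0)  =[add_zero →]=  b    ⊢ (- (- ((b + 0) + c)))
(2) (b + 0)  =[add_zero →]=  b    ⊢ (- (- (b + c)))
(3) (- (- (b + c)))  =[neg_neg →]=  (b + c)    ⊢ cost 6, within 6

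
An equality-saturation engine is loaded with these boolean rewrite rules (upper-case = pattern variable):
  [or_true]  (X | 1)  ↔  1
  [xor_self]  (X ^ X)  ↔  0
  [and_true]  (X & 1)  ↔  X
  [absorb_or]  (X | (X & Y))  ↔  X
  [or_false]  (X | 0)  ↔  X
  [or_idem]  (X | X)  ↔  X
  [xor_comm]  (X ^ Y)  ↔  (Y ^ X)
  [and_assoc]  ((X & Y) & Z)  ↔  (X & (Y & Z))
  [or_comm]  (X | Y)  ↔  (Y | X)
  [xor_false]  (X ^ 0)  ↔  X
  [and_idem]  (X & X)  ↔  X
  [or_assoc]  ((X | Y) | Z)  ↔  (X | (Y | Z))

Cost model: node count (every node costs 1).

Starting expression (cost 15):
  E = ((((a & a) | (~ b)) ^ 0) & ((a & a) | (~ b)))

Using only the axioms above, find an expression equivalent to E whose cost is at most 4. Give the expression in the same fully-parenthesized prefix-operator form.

(a | (~ b))   [cost 4]

(1) (((a & a) | (~ b)) ^ 0)  =[xor_false →]=  ((a & a) | (~ b))    ⊢ (((a & a) | (~ b)) & ((a & a) | (~ b)))
(2) (((a & a) | (~ b)) & ((a & a) | (~ b)))  =[and_idem →]=  ((a & a) | (~ b))
(3) (a & a)  =[and_idem →]=  a    ⊢ cost 4, within 4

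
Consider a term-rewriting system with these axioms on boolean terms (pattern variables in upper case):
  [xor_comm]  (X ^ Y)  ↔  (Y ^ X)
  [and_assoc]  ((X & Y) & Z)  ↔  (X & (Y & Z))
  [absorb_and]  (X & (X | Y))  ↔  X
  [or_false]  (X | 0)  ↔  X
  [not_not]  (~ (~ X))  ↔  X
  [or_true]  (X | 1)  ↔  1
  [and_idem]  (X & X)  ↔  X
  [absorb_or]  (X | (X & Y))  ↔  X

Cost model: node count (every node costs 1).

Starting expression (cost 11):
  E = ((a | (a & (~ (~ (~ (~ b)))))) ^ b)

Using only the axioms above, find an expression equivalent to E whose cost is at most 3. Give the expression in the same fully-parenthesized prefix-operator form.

(1) (~ (~ (~ b)))  =[not_not →]=  (~ b)    ⊢ ((a | (a & (~ (~ b)))) ^ b)
(2) (~ (~ b))  =[not_not →]=  b    ⊢ ((a | (a & b)) ^ b)
(3) (a | (a & b))  =[absorb_or →]=  a    ⊢ cost 3, within 3

(a ^ b)   [cost 3]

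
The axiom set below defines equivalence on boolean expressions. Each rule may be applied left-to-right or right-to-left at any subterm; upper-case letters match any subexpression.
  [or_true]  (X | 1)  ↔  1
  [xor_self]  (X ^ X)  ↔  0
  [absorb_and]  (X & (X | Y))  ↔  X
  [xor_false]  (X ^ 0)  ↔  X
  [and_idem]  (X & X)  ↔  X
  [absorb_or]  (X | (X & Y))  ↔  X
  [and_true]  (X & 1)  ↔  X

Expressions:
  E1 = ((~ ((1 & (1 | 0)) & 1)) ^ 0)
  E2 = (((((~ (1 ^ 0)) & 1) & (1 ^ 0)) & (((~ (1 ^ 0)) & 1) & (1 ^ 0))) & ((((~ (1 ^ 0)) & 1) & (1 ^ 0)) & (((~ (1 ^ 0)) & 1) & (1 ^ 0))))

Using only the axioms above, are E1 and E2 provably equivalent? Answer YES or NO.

YES

(1) ((~ ((1 & (1 | 0)) & 1)) ^ 0)  =[xor_false →]=  (~ ((1 & (1 | 0)) & 1))
(2) (1 & (1 | 0))  =[absorb_and →]=  1    ⊢ (~ (1 & 1))
(3) (1 & 1)  =[and_true →]=  1    ⊢ (~ 1)
(4) (~ 1)  =[and_true ←]=  ((~ 1) & 1)
(5) 1  =[xor_false ←]=  (1 ^ 0)    ⊢ ((~ (1 ^ 0)) & 1)
(6) (~ (1 ^ 0))  =[and_true ←]=  ((~ (1 ^ 0)) & 1)    ⊢ (((~ (1 ^ 0)) & 1) & 1)
(7) 1  =[xor_false ←]=  (1 ^ 0)    ⊢ (((~ (1 ^ 0)) & 1) & (1 ^ 0))
(8) (((~ (1 ^ 0)) & 1) & (1 ^ 0))  =[and_idem ←]=  ((((~ (1 ^ 0)) & 1) & (1 ^ 0)) & (((~ (1 ^ 0)) & 1) & (1 ^ 0)))
(9) ((((~ (1 ^ 0)) & 1) & (1 ^ 0)) & (((~ (1 ^ 0)) & 1) & (1 ^ 0)))  =[and_idem ←]=  (((((~ (1 ^ 0)) & 1) & (1 ^ 0)) & (((~ (1 ^ 0)) & 1) & (1 ^ 0))) & ((((~ (1 ^ 0)) & 1) & (1 ^ 0)) & (((~ (1 ^ 0)) & 1) & (1 ^ 0))))    ⊢ E2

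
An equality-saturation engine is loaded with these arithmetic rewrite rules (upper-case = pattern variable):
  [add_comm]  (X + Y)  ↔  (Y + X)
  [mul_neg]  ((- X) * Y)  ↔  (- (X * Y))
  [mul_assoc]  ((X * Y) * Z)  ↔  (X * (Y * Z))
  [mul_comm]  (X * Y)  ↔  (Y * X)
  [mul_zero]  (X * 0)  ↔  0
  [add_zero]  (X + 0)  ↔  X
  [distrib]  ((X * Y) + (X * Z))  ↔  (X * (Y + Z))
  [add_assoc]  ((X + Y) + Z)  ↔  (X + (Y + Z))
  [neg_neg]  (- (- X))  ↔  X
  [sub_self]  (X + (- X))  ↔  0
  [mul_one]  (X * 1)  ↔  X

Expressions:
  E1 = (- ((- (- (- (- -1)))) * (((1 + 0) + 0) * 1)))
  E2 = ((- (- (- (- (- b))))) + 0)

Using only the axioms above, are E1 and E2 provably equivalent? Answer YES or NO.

NO

All listed rules preserve value, hence provable equivalence implies equal values everywhere; look for a separating assignment.
b=0 gives E1 ↦ 1, E2 ↦ 0; values differ ⇒ not provably equivalent.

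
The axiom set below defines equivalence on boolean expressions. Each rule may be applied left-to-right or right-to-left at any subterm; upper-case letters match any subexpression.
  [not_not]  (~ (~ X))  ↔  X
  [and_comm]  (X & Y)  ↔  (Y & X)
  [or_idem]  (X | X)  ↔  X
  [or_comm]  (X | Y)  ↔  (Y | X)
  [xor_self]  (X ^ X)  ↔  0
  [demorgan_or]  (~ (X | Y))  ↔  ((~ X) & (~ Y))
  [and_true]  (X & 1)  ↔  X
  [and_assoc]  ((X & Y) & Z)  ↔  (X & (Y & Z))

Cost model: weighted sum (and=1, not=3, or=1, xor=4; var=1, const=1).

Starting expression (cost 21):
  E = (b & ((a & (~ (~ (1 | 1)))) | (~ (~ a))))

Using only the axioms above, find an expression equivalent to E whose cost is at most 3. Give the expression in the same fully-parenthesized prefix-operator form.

step 1: or_idem (→) rewrites (1 | 1) into 1, now (b & ((a & (~ (~ 1))) | (~ (~ a))))
step 2: not_not (→) rewrites (~ (~ 1)) into 1, now (b & ((a & 1) | (~ (~ a))))
step 3: not_not (→) rewrites (~ (~ a)) into a, now (b & ((a & 1) | a))
step 4: and_true (→) rewrites (a & 1) into a, now (b & (a | a))
step 5: or_idem (→) rewrites (a | a) into a, reaching cost 3 (bound 3)

(b & a)   [cost 3]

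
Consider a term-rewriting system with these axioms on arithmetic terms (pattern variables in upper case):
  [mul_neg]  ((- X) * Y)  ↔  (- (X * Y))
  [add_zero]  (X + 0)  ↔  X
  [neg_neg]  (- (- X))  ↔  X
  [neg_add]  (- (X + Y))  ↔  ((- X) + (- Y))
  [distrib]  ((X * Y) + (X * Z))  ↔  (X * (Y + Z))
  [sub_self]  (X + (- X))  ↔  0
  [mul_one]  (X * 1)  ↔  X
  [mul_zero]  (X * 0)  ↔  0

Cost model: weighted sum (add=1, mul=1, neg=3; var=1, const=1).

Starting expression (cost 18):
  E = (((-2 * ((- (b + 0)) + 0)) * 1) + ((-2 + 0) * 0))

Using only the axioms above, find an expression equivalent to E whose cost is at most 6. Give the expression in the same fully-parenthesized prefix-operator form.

(-2 * (- b))   [cost 6]

1. [add_zero →] ((- (b + 0)) + 0)  →  (- (b + 0));  E = (((-2 * (- (b + 0))) * 1) + ((-2 + 0) * 0))
2. [mul_one →] ((-2 * (- (b + 0))) * 1)  →  (-2 * (- (b + 0)));  E = ((-2 * (- (b + 0))) + ((-2 + 0) * 0))
3. [add_zero →] (-2 + 0)  →  -2;  E = ((-2 * (- (b + 0))) + (-2 * 0))
4. [add_zero →] (b + 0)  →  b;  E = ((-2 * (- b)) + (-2 * 0))
5. [distrib →] ((-2 * (- b)) + (-2 * 0))  →  (-2 * ((- b) + 0))
6. [add_zero →] ((- b) + 0)  →  (- b);  cost 6 ≤ 6, done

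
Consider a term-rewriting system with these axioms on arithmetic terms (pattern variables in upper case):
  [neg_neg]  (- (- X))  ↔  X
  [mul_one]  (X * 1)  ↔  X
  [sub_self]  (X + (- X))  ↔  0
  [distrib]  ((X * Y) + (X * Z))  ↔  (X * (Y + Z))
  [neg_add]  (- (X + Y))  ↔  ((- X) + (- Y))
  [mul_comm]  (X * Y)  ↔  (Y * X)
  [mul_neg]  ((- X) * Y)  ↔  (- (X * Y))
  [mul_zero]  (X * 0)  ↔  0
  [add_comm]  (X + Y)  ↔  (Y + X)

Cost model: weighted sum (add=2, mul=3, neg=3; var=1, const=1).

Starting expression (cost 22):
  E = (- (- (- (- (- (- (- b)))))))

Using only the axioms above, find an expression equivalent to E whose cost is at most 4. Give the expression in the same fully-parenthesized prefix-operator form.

1. [neg_neg →] (- (- (- (- (- b)))))  →  (- (- (- b)));  E = (- (- (- (- (- b)))))
2. [neg_neg →] (- (- b))  →  b;  E = (- (- (- b)))
3. [neg_neg →] (- (- (- b)))  →  (- b);  cost 4 ≤ 4, done

(- b)   [cost 4]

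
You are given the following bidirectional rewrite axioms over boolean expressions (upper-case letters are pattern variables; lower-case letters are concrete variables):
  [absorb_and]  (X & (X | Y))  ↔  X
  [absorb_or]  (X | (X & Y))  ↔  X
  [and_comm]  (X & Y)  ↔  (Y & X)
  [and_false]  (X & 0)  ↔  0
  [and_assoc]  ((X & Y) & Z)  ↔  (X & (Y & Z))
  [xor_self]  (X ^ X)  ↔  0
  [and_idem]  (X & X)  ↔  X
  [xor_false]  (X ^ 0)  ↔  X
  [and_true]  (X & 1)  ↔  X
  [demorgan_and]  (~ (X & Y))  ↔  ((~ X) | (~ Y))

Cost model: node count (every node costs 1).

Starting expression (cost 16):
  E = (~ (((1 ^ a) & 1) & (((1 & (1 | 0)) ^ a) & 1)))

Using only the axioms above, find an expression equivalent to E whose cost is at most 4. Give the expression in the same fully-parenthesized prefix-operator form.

1. [absorb_and →] (1 & (1 | 0))  →  1;  E = (~ (((1 ^ a) & 1) & ((1 ^ a) & 1)))
2. [and_idem →] (((1 ^ a) & 1) & ((1 ^ a) & 1))  →  ((1 ^ a) & 1);  E = (~ ((1 ^ a) & 1))
3. [and_true →] ((1 ^ a) & 1)  →  (1 ^ a);  cost 4 ≤ 4, done

(~ (1 ^ a))   [cost 4]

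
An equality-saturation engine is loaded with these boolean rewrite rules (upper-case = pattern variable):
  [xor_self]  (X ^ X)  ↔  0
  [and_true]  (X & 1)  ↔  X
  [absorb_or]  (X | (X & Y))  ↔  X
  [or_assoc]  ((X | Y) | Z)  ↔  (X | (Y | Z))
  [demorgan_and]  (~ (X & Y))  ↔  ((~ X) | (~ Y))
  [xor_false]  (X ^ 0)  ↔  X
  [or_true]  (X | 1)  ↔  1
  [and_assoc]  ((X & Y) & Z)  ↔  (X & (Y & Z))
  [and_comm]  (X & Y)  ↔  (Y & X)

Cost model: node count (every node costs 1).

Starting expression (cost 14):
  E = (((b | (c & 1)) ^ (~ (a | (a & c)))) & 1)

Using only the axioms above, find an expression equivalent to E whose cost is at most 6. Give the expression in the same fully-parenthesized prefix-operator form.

step 1: absorb_or (→) rewrites (a | (a & c)) into a, now (((b | (c & 1)) ^ (~ a)) & 1)
step 2: and_true (→) rewrites (c & 1) into c, now (((b | c) ^ (~ a)) & 1)
step 3: and_true (→) rewrites (((b | c) ^ (~ a)) & 1) into ((b | c) ^ (~ a)), reaching cost 6 (bound 6)

((b | c) ^ (~ a))   [cost 6]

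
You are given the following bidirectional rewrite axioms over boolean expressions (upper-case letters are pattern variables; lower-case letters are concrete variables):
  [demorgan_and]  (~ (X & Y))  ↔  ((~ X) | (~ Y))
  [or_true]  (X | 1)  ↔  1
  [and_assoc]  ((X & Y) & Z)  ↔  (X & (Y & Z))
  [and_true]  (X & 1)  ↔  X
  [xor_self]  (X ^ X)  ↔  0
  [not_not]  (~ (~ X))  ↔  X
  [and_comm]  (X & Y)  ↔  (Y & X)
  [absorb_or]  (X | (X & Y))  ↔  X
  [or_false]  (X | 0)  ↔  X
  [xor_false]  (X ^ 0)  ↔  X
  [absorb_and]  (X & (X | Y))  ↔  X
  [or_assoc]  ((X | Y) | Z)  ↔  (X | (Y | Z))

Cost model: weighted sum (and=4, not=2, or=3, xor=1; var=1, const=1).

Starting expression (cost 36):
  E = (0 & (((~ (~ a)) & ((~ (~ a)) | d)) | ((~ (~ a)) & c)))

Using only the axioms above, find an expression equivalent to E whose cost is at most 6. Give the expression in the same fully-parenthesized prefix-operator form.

(0 & a)   [cost 6]

(1) ((~ (~ a)) & ((~ (~ a)) | d))  =[absorb_and →]=  (~ (~ a))    ⊢ (0 & ((~ (~ a)) | ((~ (~ a)) & c)))
(2) ((~ (~ a)) | ((~ (~ a)) & c))  =[absorb_or →]=  (~ (~ a))    ⊢ (0 & (~ (~ a)))
(3) (~ (~ a))  =[not_not →]=  a    ⊢ cost 6, within 6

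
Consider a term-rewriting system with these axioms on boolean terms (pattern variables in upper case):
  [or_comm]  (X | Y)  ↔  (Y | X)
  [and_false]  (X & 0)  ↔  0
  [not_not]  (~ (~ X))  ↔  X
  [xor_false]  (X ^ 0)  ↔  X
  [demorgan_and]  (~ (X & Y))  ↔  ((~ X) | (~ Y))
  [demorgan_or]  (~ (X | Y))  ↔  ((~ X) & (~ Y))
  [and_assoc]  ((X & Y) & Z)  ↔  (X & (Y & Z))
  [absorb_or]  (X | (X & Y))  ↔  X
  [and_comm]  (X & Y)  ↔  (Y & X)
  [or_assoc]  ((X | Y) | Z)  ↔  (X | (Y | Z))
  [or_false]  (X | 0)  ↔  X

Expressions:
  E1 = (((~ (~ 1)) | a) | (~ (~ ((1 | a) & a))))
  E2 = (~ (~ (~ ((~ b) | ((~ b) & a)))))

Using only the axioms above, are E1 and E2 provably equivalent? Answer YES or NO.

NO

The axioms are sound identities: if E1 ↔* E2 then E1 and E2 evaluate identically under any assignment.
Under a=0, b=0: E1 evaluates to 1, E2 to 0. Distinct ⇒ no rewrite sequence connects them.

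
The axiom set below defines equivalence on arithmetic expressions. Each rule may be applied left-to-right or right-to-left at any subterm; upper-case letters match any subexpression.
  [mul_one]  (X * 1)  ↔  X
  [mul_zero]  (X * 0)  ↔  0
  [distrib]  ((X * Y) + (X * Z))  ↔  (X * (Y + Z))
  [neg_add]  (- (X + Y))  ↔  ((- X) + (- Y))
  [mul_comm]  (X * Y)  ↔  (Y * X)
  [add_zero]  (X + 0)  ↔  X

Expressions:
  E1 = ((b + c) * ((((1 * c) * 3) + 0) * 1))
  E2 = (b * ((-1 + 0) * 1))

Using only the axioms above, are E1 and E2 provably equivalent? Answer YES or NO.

The axioms are sound identities: if E1 ↔* E2 then E1 and E2 evaluate identically under any assignment.
Under b=0, c=1: E1 evaluates to 3, E2 to 0. Distinct ⇒ no rewrite sequence connects them.

NO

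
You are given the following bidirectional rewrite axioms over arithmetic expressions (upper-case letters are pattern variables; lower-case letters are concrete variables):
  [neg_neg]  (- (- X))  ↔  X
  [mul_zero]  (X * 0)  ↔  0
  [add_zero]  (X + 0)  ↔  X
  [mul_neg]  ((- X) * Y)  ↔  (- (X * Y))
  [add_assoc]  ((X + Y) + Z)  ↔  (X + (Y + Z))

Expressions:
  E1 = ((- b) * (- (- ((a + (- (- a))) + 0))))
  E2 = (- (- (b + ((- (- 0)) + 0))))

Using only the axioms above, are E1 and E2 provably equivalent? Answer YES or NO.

All listed rules preserve value, hence provable equivalence implies equal values everywhere; look for a separating assignment.
a=0, b=1 gives E1 ↦ 0, E2 ↦ 1; values differ ⇒ not provably equivalent.

NO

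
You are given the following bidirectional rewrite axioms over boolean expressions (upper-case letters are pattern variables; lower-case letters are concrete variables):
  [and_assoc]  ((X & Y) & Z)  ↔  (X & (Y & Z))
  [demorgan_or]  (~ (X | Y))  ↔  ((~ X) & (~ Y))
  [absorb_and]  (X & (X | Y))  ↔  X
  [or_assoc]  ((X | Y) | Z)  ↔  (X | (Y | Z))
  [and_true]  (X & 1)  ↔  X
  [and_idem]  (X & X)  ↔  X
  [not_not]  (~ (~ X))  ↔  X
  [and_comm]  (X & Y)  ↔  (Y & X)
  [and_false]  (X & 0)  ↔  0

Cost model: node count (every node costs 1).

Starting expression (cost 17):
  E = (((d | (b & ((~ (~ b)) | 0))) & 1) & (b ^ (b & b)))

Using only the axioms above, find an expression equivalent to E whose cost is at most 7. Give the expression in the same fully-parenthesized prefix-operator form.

1. [not_not →] (~ (~ b))  →  b;  E = (((d | (b & (b | 0))) & 1) & (b ^ (b & b)))
2. [and_true →] ((d | (b & (b | 0))) & 1)  →  (d | (b & (b | 0)));  E = ((d | (b & (b | 0))) & (b ^ (b & b)))
3. [and_idem →] (b & b)  →  b;  E = ((d | (b & (b | 0))) & (b ^ b))
4. [absorb_and →] (b & (b | 0))  →  b;  cost 7 ≤ 7, done

((d | b) & (b ^ b))   [cost 7]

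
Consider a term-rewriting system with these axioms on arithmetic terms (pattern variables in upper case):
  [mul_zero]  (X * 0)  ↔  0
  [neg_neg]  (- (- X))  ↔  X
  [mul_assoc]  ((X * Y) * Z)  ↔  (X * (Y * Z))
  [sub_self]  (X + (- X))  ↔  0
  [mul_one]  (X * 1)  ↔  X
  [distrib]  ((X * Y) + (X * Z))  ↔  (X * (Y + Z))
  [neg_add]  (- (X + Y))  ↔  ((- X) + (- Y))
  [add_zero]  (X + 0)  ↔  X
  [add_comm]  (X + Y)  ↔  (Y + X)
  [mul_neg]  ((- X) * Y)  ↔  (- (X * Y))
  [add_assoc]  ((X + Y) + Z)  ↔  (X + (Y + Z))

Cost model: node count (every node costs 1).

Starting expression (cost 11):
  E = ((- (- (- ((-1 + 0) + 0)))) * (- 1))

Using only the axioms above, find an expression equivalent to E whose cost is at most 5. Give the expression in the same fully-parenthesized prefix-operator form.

((- -1) * (- 1))   [cost 5]

1. [add_zero →] ((-1 + 0) + 0)  →  (-1 + 0);  E = ((- (- (- (-1 + 0)))) * (- 1))
2. [neg_neg →] (- (- (- (-1 + 0))))  →  (- (-1 + 0));  E = ((- (-1 + 0)) * (- 1))
3. [add_zero →] (-1 + 0)  →  -1;  cost 5 ≤ 5, done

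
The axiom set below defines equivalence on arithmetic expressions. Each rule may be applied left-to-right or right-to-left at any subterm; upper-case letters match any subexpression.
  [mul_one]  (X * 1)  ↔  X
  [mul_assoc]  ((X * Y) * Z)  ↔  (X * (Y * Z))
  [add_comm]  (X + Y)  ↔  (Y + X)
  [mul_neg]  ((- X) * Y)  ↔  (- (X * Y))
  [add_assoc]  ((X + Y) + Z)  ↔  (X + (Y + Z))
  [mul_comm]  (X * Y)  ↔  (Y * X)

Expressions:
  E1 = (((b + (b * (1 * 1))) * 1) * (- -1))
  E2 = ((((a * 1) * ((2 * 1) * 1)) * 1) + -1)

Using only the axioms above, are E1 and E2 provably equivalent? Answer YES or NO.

NO

The axioms are sound identities: if E1 ↔* E2 then E1 and E2 evaluate identically under any assignment.
Under a=0, b=0: E1 evaluates to 0, E2 to -1. Distinct ⇒ no rewrite sequence connects them.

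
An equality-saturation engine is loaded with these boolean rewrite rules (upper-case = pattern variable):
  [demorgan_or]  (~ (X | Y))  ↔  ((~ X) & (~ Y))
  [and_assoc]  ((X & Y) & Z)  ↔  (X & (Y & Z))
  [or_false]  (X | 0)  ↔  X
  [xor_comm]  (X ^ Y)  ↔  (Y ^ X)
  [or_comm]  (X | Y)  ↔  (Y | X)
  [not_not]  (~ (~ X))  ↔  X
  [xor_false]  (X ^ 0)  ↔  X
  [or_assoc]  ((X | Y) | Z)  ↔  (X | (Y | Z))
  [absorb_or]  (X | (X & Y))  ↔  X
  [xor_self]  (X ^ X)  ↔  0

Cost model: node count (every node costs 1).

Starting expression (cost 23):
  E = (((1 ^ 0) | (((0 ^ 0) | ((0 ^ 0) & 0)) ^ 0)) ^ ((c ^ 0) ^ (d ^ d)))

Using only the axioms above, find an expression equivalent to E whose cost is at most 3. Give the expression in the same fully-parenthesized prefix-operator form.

1. [absorb_or →] ((0 ^ 0) | ((0 ^ 0) & 0))  →  (0 ^ 0);  E = (((1 ^ 0) | ((0 ^ 0) ^ 0)) ^ ((c ^ 0) ^ (d ^ d)))
2. [xor_false →] (0 ^ 0)  →  0;  E = (((1 ^ 0) | (0 ^ 0)) ^ ((c ^ 0) ^ (d ^ d)))
3. [xor_self →] (d ^ d)  →  0;  E = (((1 ^ 0) | (0 ^ 0)) ^ ((c ^ 0) ^ 0))
4. [xor_false →] (c ^ 0)  →  c;  E = (((1 ^ 0) | (0 ^ 0)) ^ (c ^ 0))
5. [xor_false →] (0 ^ 0)  →  0;  E = (((1 ^ 0) | 0) ^ (c ^ 0))
6. [xor_false →] (1 ^ 0)  →  1;  E = ((1 | 0) ^ (c ^ 0))
7. [or_false →] (1 | 0)  →  1;  E = (1 ^ (c ^ 0))
8. [xor_false →] (c ^ 0)  →  c;  cost 3 ≤ 3, done

(1 ^ c)   [cost 3]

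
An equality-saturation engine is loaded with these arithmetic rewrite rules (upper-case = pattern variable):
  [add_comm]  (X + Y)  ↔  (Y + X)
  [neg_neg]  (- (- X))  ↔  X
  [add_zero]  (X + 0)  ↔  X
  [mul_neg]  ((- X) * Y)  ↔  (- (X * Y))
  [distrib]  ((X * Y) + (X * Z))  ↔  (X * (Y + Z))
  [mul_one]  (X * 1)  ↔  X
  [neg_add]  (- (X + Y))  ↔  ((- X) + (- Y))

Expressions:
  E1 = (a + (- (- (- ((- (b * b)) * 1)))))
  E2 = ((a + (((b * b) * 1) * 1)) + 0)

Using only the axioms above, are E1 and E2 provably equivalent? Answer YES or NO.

step 1: neg_neg (→) rewrites (- (- (- ((- (b * b)) * 1)))) into (- ((- (b * b)) * 1)), now (a + (- ((- (b * b)) * 1)))
step 2: mul_one (→) rewrites ((- (b * b)) * 1) into (- (b * b)), now (a + (- (- (b * b))))
step 3: neg_neg (→) rewrites (- (- (b * b))) into (b * b), now (a + (b * b))
step 4: mul_one (←) rewrites (b * b) into ((b * b) * 1), now (a + ((b * b) * 1))
step 5: mul_one (←) rewrites ((b * b) * 1) into (((b * b) * 1) * 1), now (a + (((b * b) * 1) * 1))
step 6: add_zero (←) rewrites (a + (((b * b) * 1) * 1)) into ((a + (((b * b) * 1) * 1)) + 0), which is E2

YES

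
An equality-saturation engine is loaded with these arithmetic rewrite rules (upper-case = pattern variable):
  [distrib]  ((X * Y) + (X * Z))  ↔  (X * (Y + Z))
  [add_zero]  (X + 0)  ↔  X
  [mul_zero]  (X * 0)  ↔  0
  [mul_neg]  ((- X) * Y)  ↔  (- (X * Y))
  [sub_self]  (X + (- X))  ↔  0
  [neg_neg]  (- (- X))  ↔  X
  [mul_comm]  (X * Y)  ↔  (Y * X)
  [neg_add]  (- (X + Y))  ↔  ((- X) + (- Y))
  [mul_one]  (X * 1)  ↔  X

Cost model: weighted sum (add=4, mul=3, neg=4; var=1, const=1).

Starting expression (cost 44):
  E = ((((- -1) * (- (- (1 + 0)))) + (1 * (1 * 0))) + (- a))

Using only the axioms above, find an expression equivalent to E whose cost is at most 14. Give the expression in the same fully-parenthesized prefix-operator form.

step 1: neg_neg (→) rewrites (- (- (1 + 0))) into (1 + 0), now ((((- -1) * (1 + 0)) + (1 * (1 * 0))) + (- a))
step 2: mul_zero (→) rewrites (1 * 0) into 0, now ((((- -1) * (1 + 0)) + (1 * 0)) + (- a))
step 3: add_zero (→) rewrites (1 + 0) into 1, now ((((- -1) * 1) + (1 * 0)) + (- a))
step 4: mul_comm (→) rewrites (1 * 0) into (0 * 1), now ((((- -1) * 1) + (0 * 1)) + (- a))
step 5: mul_one (→) rewrites (0 * 1) into 0, now ((((- -1) * 1) + 0) + (- a))
step 6: mul_one (→) rewrites ((- -1) * 1) into (- -1), now (((- -1) + 0) + (- a))
step 7: add_zero (→) rewrites ((- -1) + 0) into (- -1), reaching cost 14 (bound 14)

((- -1) + (- a))   [cost 14]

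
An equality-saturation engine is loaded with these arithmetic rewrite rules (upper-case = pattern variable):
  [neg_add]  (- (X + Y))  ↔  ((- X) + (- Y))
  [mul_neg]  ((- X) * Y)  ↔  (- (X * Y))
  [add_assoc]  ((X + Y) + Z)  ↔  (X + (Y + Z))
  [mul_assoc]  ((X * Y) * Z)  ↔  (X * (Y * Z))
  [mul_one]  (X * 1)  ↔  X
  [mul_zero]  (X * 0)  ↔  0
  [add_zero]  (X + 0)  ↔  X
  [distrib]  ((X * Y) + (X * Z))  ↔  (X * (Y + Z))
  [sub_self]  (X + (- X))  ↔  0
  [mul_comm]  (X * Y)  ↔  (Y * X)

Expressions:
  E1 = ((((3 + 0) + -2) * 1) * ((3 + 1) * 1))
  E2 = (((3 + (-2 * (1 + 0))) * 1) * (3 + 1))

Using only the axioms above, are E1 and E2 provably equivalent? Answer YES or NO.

step 1: mul_one (→) rewrites ((3 + 1) * 1) into (3 + 1), now ((((3 + 0) + -2) * 1) * (3 + 1))
step 2: add_zero (→) rewrites (3 + 0) into 3, now (((3 + -2) * 1) * (3 + 1))
step 3: mul_one (→) rewrites ((3 + -2) * 1) into (3 + -2), now ((3 + -2) * (3 + 1))
step 4: mul_one (←) rewrites -2 into (-2 * 1), now ((3 + (-2 * 1)) * (3 + 1))
step 5: mul_one (←) rewrites (3 + (-2 * 1)) into ((3 + (-2 * 1)) * 1), now (((3 + (-2 * 1)) * 1) * (3 + 1))
step 6: add_zero (←) rewrites 1 into (1 + 0), which is E2

YES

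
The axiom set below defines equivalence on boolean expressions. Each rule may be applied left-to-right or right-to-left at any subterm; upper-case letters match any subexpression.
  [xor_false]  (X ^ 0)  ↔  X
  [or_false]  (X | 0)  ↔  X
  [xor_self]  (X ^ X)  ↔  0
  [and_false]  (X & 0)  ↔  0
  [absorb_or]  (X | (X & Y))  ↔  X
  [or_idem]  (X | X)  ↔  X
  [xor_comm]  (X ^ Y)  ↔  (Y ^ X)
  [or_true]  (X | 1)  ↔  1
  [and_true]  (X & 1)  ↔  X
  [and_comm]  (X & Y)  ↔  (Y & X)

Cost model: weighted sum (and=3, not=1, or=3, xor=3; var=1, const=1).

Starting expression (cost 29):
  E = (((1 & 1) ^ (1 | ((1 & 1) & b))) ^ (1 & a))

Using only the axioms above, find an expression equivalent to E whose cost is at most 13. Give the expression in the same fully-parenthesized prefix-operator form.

((1 ^ 1) ^ (1 & a))   [cost 13]

1. [and_true →] (1 & 1)  →  1;  E = (((1 & 1) ^ (1 | (1 & b))) ^ (1 & a))
2. [absorb_or →] (1 | (1 & b))  →  1;  E = (((1 & 1) ^ 1) ^ (1 & a))
3. [and_true →] (1 & 1)  →  1;  cost 13 ≤ 13, done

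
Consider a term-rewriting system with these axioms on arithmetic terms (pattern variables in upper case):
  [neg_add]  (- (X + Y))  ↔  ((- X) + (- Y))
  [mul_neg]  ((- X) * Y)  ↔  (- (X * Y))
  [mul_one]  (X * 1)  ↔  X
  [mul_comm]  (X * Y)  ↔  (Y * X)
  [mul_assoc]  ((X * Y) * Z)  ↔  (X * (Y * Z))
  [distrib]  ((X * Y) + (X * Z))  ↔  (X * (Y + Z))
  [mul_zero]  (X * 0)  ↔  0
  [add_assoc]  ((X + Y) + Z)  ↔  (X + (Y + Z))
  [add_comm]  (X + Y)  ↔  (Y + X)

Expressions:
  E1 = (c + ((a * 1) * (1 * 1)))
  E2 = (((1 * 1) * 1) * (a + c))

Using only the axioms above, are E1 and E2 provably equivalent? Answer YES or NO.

(1) (1 * 1)  =[mul_one →]=  1    ⊢ (c + ((a * 1) * 1))
(2) (a * 1)  =[mul_one →]=  a    ⊢ (c + (a * 1))
(3) (a * 1)  =[mul_one →]=  a    ⊢ (c + a)
(4) (c + a)  =[mul_one ←]=  ((c + a) * 1)
(5) ((c + a) * 1)  =[mul_comm →]=  (1 * (c + a))
(6) 1  =[mul_one ←]=  (1 * 1)    ⊢ ((1 * 1) * (c + a))
(7) (c + a)  =[add_comm →]=  (a + c)    ⊢ ((1 * 1) * (a + c))
(8) (1 * 1)  =[mul_one ←]=  ((1 * 1) * 1)    ⊢ E2

YES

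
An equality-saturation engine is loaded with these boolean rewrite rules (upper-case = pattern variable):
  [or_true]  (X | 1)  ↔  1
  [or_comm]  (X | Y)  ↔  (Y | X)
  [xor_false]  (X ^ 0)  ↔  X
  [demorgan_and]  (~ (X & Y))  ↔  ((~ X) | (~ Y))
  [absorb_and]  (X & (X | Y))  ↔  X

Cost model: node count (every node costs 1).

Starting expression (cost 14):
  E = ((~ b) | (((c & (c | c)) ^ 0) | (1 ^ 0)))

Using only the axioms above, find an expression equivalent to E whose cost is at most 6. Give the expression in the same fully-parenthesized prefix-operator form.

((~ b) | (c | 1))   [cost 6]

(1) ((c & (c | c)) ^ 0)  =[xor_false →]=  (c & (c | c))    ⊢ ((~ b) | ((c & (c | c)) | (1 ^ 0)))
(2) (c & (c | c))  =[absorb_and →]=  c    ⊢ ((~ b) | (c | (1 ^ 0)))
(3) (1 ^ 0)  =[xor_false →]=  1    ⊢ cost 6, within 6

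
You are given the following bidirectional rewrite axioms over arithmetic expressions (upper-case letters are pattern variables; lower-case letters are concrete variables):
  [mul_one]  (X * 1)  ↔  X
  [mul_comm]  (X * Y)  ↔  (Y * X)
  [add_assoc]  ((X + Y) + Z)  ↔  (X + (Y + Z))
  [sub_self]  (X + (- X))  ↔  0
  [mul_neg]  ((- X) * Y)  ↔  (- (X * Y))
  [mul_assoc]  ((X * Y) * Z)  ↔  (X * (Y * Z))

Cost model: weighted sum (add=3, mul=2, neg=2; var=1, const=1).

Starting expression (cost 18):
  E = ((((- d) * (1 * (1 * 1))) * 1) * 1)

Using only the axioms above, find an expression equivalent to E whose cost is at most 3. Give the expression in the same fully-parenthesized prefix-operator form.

(- d)   [cost 3]

1. [mul_one →] (((- d) * (1 * (1 * 1))) * 1)  →  ((- d) * (1 * (1 * 1)));  E = (((- d) * (1 * (1 * 1))) * 1)
2. [mul_assoc →] (((- d) * (1 * (1 * 1))) * 1)  →  ((- d) * ((1 * (1 * 1)) * 1))
3. [mul_one →] (1 * 1)  →  1;  E = ((- d) * ((1 * 1) * 1))
4. [mul_neg →] ((- d) * ((1 * 1) * 1))  →  (- (d * ((1 * 1) * 1)))
5. [mul_one →] ((1 * 1) * 1)  →  (1 * 1);  E = (- (d * (1 * 1)))
6. [mul_one →] (1 * 1)  →  1;  E = (- (d * 1))
7. [mul_one →] (d * 1)  →  d;  cost 3 ≤ 3, done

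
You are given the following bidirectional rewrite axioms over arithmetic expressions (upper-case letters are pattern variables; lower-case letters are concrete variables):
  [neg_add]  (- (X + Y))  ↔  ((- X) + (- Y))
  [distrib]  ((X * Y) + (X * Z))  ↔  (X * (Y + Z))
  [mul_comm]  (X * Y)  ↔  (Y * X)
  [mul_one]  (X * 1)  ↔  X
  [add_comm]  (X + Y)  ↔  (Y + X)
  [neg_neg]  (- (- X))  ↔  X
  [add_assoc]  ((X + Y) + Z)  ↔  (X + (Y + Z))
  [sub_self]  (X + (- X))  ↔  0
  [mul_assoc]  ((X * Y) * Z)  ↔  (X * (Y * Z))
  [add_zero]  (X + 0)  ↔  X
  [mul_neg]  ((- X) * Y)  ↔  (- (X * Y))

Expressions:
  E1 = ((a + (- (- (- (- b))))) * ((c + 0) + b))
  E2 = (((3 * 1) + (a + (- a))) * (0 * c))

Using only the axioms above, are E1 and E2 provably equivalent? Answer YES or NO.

The axioms are sound identities: if E1 ↔* E2 then E1 and E2 evaluate identically under any assignment.
Under a=0, b=1, c=0: E1 evaluates to 1, E2 to 0. Distinct ⇒ no rewrite sequence connects them.

NO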